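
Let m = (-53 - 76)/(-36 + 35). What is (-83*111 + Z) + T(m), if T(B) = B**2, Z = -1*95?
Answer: 7333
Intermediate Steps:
Z = -95
m = 129 (m = -129/(-1) = -129*(-1) = 129)
(-83*111 + Z) + T(m) = (-83*111 - 95) + 129**2 = (-9213 - 95) + 16641 = -9308 + 16641 = 7333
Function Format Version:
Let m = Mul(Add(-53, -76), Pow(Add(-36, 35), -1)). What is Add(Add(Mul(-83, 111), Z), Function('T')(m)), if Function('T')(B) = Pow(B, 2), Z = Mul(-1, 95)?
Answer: 7333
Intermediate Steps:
Z = -95
m = 129 (m = Mul(-129, Pow(-1, -1)) = Mul(-129, -1) = 129)
Add(Add(Mul(-83, 111), Z), Function('T')(m)) = Add(Add(Mul(-83, 111), -95), Pow(129, 2)) = Add(Add(-9213, -95), 16641) = Add(-9308, 16641) = 7333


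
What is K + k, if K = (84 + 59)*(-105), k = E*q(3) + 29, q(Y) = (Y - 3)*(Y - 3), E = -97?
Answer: -14986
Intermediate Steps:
q(Y) = (-3 + Y)² (q(Y) = (-3 + Y)*(-3 + Y) = (-3 + Y)²)
k = 29 (k = -97*(-3 + 3)² + 29 = -97*0² + 29 = -97*0 + 29 = 0 + 29 = 29)
K = -15015 (K = 143*(-105) = -15015)
K + k = -15015 + 29 = -14986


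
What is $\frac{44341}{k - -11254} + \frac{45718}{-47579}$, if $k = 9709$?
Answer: $\frac{1151314005}{997398577} \approx 1.1543$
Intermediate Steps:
$\frac{44341}{k - -11254} + \frac{45718}{-47579} = \frac{44341}{9709 - -11254} + \frac{45718}{-47579} = \frac{44341}{9709 + 11254} + 45718 \left(- \frac{1}{47579}\right) = \frac{44341}{20963} - \frac{45718}{47579} = \frac{1151314005}{997398577}$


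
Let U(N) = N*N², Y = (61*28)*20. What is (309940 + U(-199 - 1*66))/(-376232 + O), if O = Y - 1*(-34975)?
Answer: 18299685/307097 ≈ 59.589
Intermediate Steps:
Y = 34160 (Y = 1708*20 = 34160)
U(N) = N³
O = 69135 (O = 34160 - 1*(-34975) = 34160 + 34975 = 69135)
(309940 + U(-199 - 1*66))/(-376232 + O) = (309940 + (-199 - 1*66)³)/(-376232 + 69135) = (309940 + (-199 - 66)³)/(-307097) = (309940 + (-265)³)*(-1/307097) = (309940 - 18609625)*(-1/307097) = -18299685*(-1/307097) = 18299685/307097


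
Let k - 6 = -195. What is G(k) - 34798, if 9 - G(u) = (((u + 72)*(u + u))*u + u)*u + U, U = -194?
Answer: -1579867262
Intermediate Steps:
k = -189 (k = 6 - 195 = -189)
G(u) = 203 - u*(u + 2*u²*(72 + u)) (G(u) = 9 - ((((u + 72)*(u + u))*u + u)*u - 194) = 9 - ((((72 + u)*(2*u))*u + u)*u - 194) = 9 - (((2*u*(72 + u))*u + u)*u - 194) = 9 - ((2*u²*(72 + u) + u)*u - 194) = 9 - ((u + 2*u²*(72 + u))*u - 194) = 9 - (u*(u + 2*u²*(72 + u)) - 194) = 9 - (-194 + u*(u + 2*u²*(72 + u))) = 9 + (194 - u*(u + 2*u²*(72 + u))) = 203 - u*(u + 2*u²*(72 + u)))
G(k) - 34798 = (203 - 1*(-189)² - 144*(-189)³ - 2*(-189)⁴) - 34798 = (203 - 1*35721 - 144*(-6751269) - 2*1275989841) - 34798 = (203 - 35721 + 972182736 - 2551979682) - 34798 = -1579832464 - 34798 = -1579867262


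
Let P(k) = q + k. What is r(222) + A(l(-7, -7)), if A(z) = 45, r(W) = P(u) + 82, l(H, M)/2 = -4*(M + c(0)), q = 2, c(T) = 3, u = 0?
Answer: 129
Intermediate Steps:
P(k) = 2 + k
l(H, M) = -24 - 8*M (l(H, M) = 2*(-4*(M + 3)) = 2*(-4*(3 + M)) = 2*(-12 - 4*M) = -24 - 8*M)
r(W) = 84 (r(W) = (2 + 0) + 82 = 2 + 82 = 84)
r(222) + A(l(-7, -7)) = 84 + 45 = 129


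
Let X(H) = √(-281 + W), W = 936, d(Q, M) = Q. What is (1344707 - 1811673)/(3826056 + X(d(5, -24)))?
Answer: -1786638066096/14638704514481 + 466966*√655/14638704514481 ≈ -0.12205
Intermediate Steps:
X(H) = √655 (X(H) = √(-281 + 936) = √655)
(1344707 - 1811673)/(3826056 + X(d(5, -24))) = (1344707 - 1811673)/(3826056 + √655) = -466966/(3826056 + √655)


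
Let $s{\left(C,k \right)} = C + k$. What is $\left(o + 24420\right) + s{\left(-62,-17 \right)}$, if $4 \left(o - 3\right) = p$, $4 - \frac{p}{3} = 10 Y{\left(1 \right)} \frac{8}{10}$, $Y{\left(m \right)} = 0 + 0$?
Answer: $24347$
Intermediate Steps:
$Y{\left(m \right)} = 0$
$p = 12$ ($p = 12 - 3 \cdot 10 \cdot 0 \cdot \frac{8}{10} = 12 - 3 \cdot 0 \cdot 8 \cdot \frac{1}{10} = 12 - 3 \cdot 0 \cdot \frac{4}{5} = 12 - 0 = 12 + 0 = 12$)
$o = 6$ ($o = 3 + \frac{1}{4} \cdot 12 = 3 + 3 = 6$)
$\left(o + 24420\right) + s{\left(-62,-17 \right)} = \left(6 + 24420\right) - 79 = 24426 - 79 = 24347$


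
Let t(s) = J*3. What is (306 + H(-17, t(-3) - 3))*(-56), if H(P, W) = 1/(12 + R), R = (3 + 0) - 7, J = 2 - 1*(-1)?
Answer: -17143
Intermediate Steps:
J = 3 (J = 2 + 1 = 3)
t(s) = 9 (t(s) = 3*3 = 9)
R = -4 (R = 3 - 7 = -4)
H(P, W) = ⅛ (H(P, W) = 1/(12 - 4) = 1/8 = ⅛)
(306 + H(-17, t(-3) - 3))*(-56) = (306 + ⅛)*(-56) = (2449/8)*(-56) = -17143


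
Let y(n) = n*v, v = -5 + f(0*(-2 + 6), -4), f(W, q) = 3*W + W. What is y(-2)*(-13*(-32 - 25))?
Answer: 7410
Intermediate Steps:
f(W, q) = 4*W
v = -5 (v = -5 + 4*(0*(-2 + 6)) = -5 + 4*(0*4) = -5 + 4*0 = -5 + 0 = -5)
y(n) = -5*n (y(n) = n*(-5) = -5*n)
y(-2)*(-13*(-32 - 25)) = (-5*(-2))*(-13*(-32 - 25)) = 10*(-13*(-57)) = 10*(-1*(-741)) = 10*741 = 7410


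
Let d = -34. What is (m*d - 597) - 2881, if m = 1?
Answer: -3512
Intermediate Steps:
(m*d - 597) - 2881 = (1*(-34) - 597) - 2881 = (-34 - 597) - 2881 = -631 - 2881 = -3512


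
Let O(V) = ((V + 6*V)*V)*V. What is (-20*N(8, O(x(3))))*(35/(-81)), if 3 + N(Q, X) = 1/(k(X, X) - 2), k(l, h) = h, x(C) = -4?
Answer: -18914/729 ≈ -25.945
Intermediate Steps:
O(V) = 7*V³ (O(V) = ((7*V)*V)*V = (7*V²)*V = 7*V³)
N(Q, X) = -3 + 1/(-2 + X) (N(Q, X) = -3 + 1/(X - 2) = -3 + 1/(-2 + X))
(-20*N(8, O(x(3))))*(35/(-81)) = (-20*(7 - 21*(-4)³)/(-2 + 7*(-4)³))*(35/(-81)) = (-20*(7 - 21*(-64))/(-2 + 7*(-64)))*(35*(-1/81)) = -20*(7 - 3*(-448))/(-2 - 448)*(-35/81) = -20*(7 + 1344)/(-450)*(-35/81) = -(-2)*1351/45*(-35/81) = -20*(-1351/450)*(-35/81) = (2702/45)*(-35/81) = -18914/729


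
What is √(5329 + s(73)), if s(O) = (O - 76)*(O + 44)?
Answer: √4978 ≈ 70.555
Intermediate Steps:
s(O) = (-76 + O)*(44 + O)
√(5329 + s(73)) = √(5329 + (-3344 + 73² - 32*73)) = √(5329 + (-3344 + 5329 - 2336)) = √(5329 - 351) = √4978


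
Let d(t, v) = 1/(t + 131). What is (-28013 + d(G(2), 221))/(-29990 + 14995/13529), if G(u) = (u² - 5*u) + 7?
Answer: 10005277247/10711000476 ≈ 0.93411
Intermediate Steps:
G(u) = 7 + u² - 5*u
d(t, v) = 1/(131 + t)
(-28013 + d(G(2), 221))/(-29990 + 14995/13529) = (-28013 + 1/(131 + (7 + 2² - 5*2)))/(-29990 + 14995/13529) = (-28013 + 1/(131 + (7 + 4 - 10)))/(-29990 + 14995*(1/13529)) = (-28013 + 1/(131 + 1))/(-29990 + 14995/13529) = (-28013 + 1/132)/(-405719715/13529) = (-28013 + 1/132)*(-13529/405719715) = -3697715/132*(-13529/405719715) = 10005277247/10711000476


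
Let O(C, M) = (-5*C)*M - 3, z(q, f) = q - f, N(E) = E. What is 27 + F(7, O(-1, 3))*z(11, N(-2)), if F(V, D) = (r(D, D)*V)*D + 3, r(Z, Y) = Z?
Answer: 13170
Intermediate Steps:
O(C, M) = -3 - 5*C*M (O(C, M) = -5*C*M - 3 = -3 - 5*C*M)
F(V, D) = 3 + V*D² (F(V, D) = (D*V)*D + 3 = V*D² + 3 = 3 + V*D²)
27 + F(7, O(-1, 3))*z(11, N(-2)) = 27 + (3 + 7*(-3 - 5*(-1)*3)²)*(11 - 1*(-2)) = 27 + (3 + 7*(-3 + 15)²)*(11 + 2) = 27 + (3 + 7*12²)*13 = 27 + (3 + 7*144)*13 = 27 + (3 + 1008)*13 = 27 + 1011*13 = 27 + 13143 = 13170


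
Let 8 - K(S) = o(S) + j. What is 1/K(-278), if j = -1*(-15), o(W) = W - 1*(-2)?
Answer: 1/269 ≈ 0.0037175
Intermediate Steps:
o(W) = 2 + W (o(W) = W + 2 = 2 + W)
j = 15
K(S) = -9 - S (K(S) = 8 - ((2 + S) + 15) = 8 - (17 + S) = 8 + (-17 - S) = -9 - S)
1/K(-278) = 1/(-9 - 1*(-278)) = 1/(-9 + 278) = 1/269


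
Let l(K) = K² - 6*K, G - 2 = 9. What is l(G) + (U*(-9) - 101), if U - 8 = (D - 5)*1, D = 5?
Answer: -118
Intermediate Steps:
G = 11 (G = 2 + 9 = 11)
U = 8 (U = 8 + (5 - 5)*1 = 8 + 0*1 = 8 + 0 = 8)
l(G) + (U*(-9) - 101) = 11*(-6 + 11) + (8*(-9) - 101) = 11*5 + (-72 - 101) = 55 - 173 = -118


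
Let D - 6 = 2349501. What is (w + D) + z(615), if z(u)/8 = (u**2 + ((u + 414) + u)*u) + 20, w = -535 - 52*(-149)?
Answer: 13471160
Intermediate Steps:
D = 2349507 (D = 6 + 2349501 = 2349507)
w = 7213 (w = -535 + 7748 = 7213)
z(u) = 160 + 8*u**2 + 8*u*(414 + 2*u) (z(u) = 8*((u**2 + ((u + 414) + u)*u) + 20) = 8*((u**2 + ((414 + u) + u)*u) + 20) = 8*((u**2 + (414 + 2*u)*u) + 20) = 8*((u**2 + u*(414 + 2*u)) + 20) = 8*(20 + u**2 + u*(414 + 2*u)) = 160 + 8*u**2 + 8*u*(414 + 2*u))
(w + D) + z(615) = (7213 + 2349507) + (160 + 24*615**2 + 3312*615) = 2356720 + (160 + 24*378225 + 2036880) = 2356720 + (160 + 9077400 + 2036880) = 2356720 + 11114440 = 13471160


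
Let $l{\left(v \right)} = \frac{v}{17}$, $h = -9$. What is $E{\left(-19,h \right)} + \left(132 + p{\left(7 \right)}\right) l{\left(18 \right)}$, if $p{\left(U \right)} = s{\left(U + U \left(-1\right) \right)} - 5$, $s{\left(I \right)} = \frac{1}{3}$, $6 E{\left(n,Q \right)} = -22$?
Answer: $\frac{6689}{51} \approx 131.16$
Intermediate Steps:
$l{\left(v \right)} = \frac{v}{17}$ ($l{\left(v \right)} = v \frac{1}{17} = \frac{v}{17}$)
$E{\left(n,Q \right)} = - \frac{11}{3}$ ($E{\left(n,Q \right)} = \frac{1}{6} \left(-22\right) = - \frac{11}{3}$)
$s{\left(I \right)} = \frac{1}{3}$
$p{\left(U \right)} = - \frac{14}{3}$ ($p{\left(U \right)} = \frac{1}{3} - 5 = - \frac{14}{3}$)
$E{\left(-19,h \right)} + \left(132 + p{\left(7 \right)}\right) l{\left(18 \right)} = - \frac{11}{3} + \left(132 - \frac{14}{3}\right) \frac{1}{17} \cdot 18 = - \frac{11}{3} + \frac{382}{3} \cdot \frac{18}{17} = - \frac{11}{3} + \frac{2292}{17} = \frac{6689}{51}$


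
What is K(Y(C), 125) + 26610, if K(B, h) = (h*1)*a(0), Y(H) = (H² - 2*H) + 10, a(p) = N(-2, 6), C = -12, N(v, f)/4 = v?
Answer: 25610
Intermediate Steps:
N(v, f) = 4*v
a(p) = -8 (a(p) = 4*(-2) = -8)
Y(H) = 10 + H² - 2*H
K(B, h) = -8*h (K(B, h) = (h*1)*(-8) = h*(-8) = -8*h)
K(Y(C), 125) + 26610 = -8*125 + 26610 = -1000 + 26610 = 25610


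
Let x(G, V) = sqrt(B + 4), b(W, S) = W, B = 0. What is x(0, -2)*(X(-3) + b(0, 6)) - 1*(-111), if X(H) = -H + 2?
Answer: 121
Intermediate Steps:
x(G, V) = 2 (x(G, V) = sqrt(0 + 4) = sqrt(4) = 2)
X(H) = 2 - H
x(0, -2)*(X(-3) + b(0, 6)) - 1*(-111) = 2*((2 - 1*(-3)) + 0) - 1*(-111) = 2*((2 + 3) + 0) + 111 = 2*(5 + 0) + 111 = 2*5 + 111 = 10 + 111 = 121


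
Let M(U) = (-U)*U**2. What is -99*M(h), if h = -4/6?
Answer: -88/3 ≈ -29.333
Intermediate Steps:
h = -2/3 (h = -4*1/6 = -2/3 ≈ -0.66667)
M(U) = -U**3
-99*M(h) = -(-99)*(-2/3)**3 = -(-99)*(-8)/27 = -99*8/27 = -88/3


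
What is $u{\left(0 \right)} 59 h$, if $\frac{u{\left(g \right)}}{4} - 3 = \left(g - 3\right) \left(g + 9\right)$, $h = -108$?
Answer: $611712$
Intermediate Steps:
$u{\left(g \right)} = 12 + 4 \left(-3 + g\right) \left(9 + g\right)$ ($u{\left(g \right)} = 12 + 4 \left(g - 3\right) \left(g + 9\right) = 12 + 4 \left(-3 + g\right) \left(9 + g\right)$)
$u{\left(0 \right)} 59 h = \left(-96 + 4 \cdot 0^{2} + 24 \cdot 0\right) 59 \left(-108\right) = \left(-96 + 4 \cdot 0 + 0\right) 59 \left(-108\right) = \left(-96 + 0 + 0\right) 59 \left(-108\right) = \left(-96\right) 59 \left(-108\right) = \left(-5664\right) \left(-108\right) = 611712$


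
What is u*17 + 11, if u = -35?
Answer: -584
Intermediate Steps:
u*17 + 11 = -35*17 + 11 = -595 + 11 = -584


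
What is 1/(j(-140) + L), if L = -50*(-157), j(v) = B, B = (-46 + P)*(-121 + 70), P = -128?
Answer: 1/16724 ≈ 5.9794e-5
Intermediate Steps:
B = 8874 (B = (-46 - 128)*(-121 + 70) = -174*(-51) = 8874)
j(v) = 8874
L = 7850
1/(j(-140) + L) = 1/(8874 + 7850) = 1/16724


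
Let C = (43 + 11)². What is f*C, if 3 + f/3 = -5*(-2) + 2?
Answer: 78732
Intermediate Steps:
f = 27 (f = -9 + 3*(-5*(-2) + 2) = -9 + 3*(10 + 2) = -9 + 3*12 = -9 + 36 = 27)
C = 2916 (C = 54² = 2916)
f*C = 27*2916 = 78732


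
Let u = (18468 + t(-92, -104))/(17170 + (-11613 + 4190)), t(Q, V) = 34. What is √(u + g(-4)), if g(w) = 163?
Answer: √4821789/171 ≈ 12.841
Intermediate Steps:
u = 18502/9747 (u = (18468 + 34)/(17170 + (-11613 + 4190)) = 18502/(17170 - 7423) = 18502/9747 ≈ 1.8982)
√(u + g(-4)) = √(18502/9747 + 163) = √(1607263/9747) = √4821789/171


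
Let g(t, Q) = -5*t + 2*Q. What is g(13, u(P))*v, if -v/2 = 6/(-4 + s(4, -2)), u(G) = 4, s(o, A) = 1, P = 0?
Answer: -228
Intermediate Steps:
v = 4 (v = -2*6/(-4 + 1) = -2*6/(-3) = -(-2)*6/3 = -2*(-2) = 4)
g(13, u(P))*v = (-5*13 + 2*4)*4 = (-65 + 8)*4 = -57*4 = -228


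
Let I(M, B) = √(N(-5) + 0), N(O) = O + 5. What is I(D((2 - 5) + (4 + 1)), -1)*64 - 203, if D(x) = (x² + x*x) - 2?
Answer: -203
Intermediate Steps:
N(O) = 5 + O
D(x) = -2 + 2*x² (D(x) = (x² + x²) - 2 = 2*x² - 2 = -2 + 2*x²)
I(M, B) = 0 (I(M, B) = √((5 - 5) + 0) = √(0 + 0) = √0 = 0)
I(D((2 - 5) + (4 + 1)), -1)*64 - 203 = 0*64 - 203 = 0 - 203 = -203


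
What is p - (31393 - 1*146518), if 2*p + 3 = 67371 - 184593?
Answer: 113025/2 ≈ 56513.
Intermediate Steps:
p = -117225/2 (p = -3/2 + (67371 - 184593)/2 = -3/2 + (1/2)*(-117222) = -3/2 - 58611 = -117225/2 ≈ -58613.)
p - (31393 - 1*146518) = -117225/2 - (31393 - 1*146518) = -117225/2 - (31393 - 146518) = -117225/2 - 1*(-115125) = -117225/2 + 115125 = 113025/2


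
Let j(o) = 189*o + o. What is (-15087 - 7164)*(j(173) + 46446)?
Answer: -1764860316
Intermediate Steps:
j(o) = 190*o
(-15087 - 7164)*(j(173) + 46446) = (-15087 - 7164)*(190*173 + 46446) = -22251*(32870 + 46446) = -22251*79316 = -1764860316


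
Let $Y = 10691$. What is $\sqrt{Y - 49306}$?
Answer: $i \sqrt{38615} \approx 196.51 i$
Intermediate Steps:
$\sqrt{Y - 49306} = \sqrt{10691 - 49306} = \sqrt{-38615} = i \sqrt{38615}$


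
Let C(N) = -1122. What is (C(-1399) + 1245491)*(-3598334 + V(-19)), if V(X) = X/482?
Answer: -2158229869203583/482 ≈ -4.4777e+12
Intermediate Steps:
V(X) = X/482 (V(X) = X*(1/482) = X/482)
(C(-1399) + 1245491)*(-3598334 + V(-19)) = (-1122 + 1245491)*(-3598334 + (1/482)*(-19)) = 1244369*(-3598334 - 19/482) = 1244369*(-1734397007/482) = -2158229869203583/482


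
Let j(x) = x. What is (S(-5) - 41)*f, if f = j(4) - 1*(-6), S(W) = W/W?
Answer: -400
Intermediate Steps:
S(W) = 1
f = 10 (f = 4 - 1*(-6) = 4 + 6 = 10)
(S(-5) - 41)*f = (1 - 41)*10 = -40*10 = -400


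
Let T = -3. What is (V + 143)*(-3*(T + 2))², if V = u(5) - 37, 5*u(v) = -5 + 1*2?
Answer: 4743/5 ≈ 948.60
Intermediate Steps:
u(v) = -⅗ (u(v) = (-5 + 1*2)/5 = (-5 + 2)/5 = (⅕)*(-3) = -⅗)
V = -188/5 (V = -⅗ - 37 = -188/5 ≈ -37.600)
(V + 143)*(-3*(T + 2))² = (-188/5 + 143)*(-3*(-3 + 2))² = 527*(-3*(-1))²/5 = (527/5)*3² = (527/5)*9 = 4743/5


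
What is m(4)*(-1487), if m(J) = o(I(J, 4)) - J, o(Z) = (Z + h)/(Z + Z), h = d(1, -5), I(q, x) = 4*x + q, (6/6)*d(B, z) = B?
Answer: 206693/40 ≈ 5167.3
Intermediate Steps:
d(B, z) = B
I(q, x) = q + 4*x
h = 1
o(Z) = (1 + Z)/(2*Z) (o(Z) = (Z + 1)/(Z + Z) = (1 + Z)/((2*Z)) = (1 + Z)*(1/(2*Z)) = (1 + Z)/(2*Z))
m(J) = -J + (17 + J)/(2*(16 + J)) (m(J) = (1 + (J + 4*4))/(2*(J + 4*4)) - J = (1 + (J + 16))/(2*(J + 16)) - J = (1 + (16 + J))/(2*(16 + J)) - J = (17 + J)/(2*(16 + J)) - J = -J + (17 + J)/(2*(16 + J)))
m(4)*(-1487) = ((17 + 4 - 2*4*(16 + 4))/(2*(16 + 4)))*(-1487) = ((½)*(17 + 4 - 2*4*20)/20)*(-1487) = ((½)*(1/20)*(17 + 4 - 160))*(-1487) = ((½)*(1/20)*(-139))*(-1487) = -139/40*(-1487) = 206693/40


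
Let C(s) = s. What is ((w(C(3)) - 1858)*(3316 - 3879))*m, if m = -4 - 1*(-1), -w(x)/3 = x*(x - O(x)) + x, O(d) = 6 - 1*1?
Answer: -3122961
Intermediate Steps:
O(d) = 5 (O(d) = 6 - 1 = 5)
w(x) = -3*x - 3*x*(-5 + x) (w(x) = -3*(x*(x - 1*5) + x) = -3*(x*(x - 5) + x) = -3*(x*(-5 + x) + x) = -3*(x + x*(-5 + x)) = -3*x - 3*x*(-5 + x))
m = -3 (m = -4 + 1 = -3)
((w(C(3)) - 1858)*(3316 - 3879))*m = ((3*3*(4 - 1*3) - 1858)*(3316 - 3879))*(-3) = ((3*3*(4 - 3) - 1858)*(-563))*(-3) = ((3*3*1 - 1858)*(-563))*(-3) = ((9 - 1858)*(-563))*(-3) = -1849*(-563)*(-3) = 1040987*(-3) = -3122961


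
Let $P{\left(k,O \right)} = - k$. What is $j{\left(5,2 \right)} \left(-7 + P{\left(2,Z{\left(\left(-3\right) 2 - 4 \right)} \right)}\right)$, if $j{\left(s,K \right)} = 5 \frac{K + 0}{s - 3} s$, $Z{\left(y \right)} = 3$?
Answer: $-225$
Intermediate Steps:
$j{\left(s,K \right)} = \frac{5 K s}{-3 + s}$ ($j{\left(s,K \right)} = 5 \frac{K}{-3 + s} s = \frac{5 K}{-3 + s} s = \frac{5 K s}{-3 + s}$)
$j{\left(5,2 \right)} \left(-7 + P{\left(2,Z{\left(\left(-3\right) 2 - 4 \right)} \right)}\right) = 5 \cdot 2 \cdot 5 \frac{1}{-3 + 5} \left(-7 - 2\right) = 5 \cdot 2 \cdot 5 \cdot \frac{1}{2} \left(-7 - 2\right) = 5 \cdot 2 \cdot 5 \cdot \frac{1}{2} \left(-9\right) = 25 \left(-9\right) = -225$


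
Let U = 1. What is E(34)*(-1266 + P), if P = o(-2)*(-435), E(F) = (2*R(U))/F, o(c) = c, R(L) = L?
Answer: -396/17 ≈ -23.294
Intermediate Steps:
E(F) = 2/F (E(F) = (2*1)/F = 2/F)
P = 870 (P = -2*(-435) = 870)
E(34)*(-1266 + P) = (2/34)*(-1266 + 870) = (2*(1/34))*(-396) = (1/17)*(-396) = -396/17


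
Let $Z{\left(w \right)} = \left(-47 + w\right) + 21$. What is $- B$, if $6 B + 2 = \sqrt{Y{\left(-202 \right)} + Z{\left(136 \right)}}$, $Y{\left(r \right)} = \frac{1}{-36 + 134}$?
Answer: $\frac{1}{3} - \frac{\sqrt{21562}}{84} \approx -1.4148$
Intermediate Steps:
$Z{\left(w \right)} = -26 + w$
$Y{\left(r \right)} = \frac{1}{98}$
$B = - \frac{1}{3} + \frac{\sqrt{21562}}{84}$ ($B = - \frac{1}{3} + \frac{\sqrt{\frac{1}{98} + \left(-26 + 136\right)}}{6} = - \frac{1}{3} + \frac{\sqrt{\frac{1}{98} + 110}}{6} = - \frac{1}{3} + \frac{\sqrt{\frac{10781}{98}}}{6} = - \frac{1}{3} + \frac{\frac{1}{14} \sqrt{21562}}{6} = - \frac{1}{3} + \frac{\sqrt{21562}}{84} \approx 1.4148$)
$- B = - (- \frac{1}{3} + \frac{\sqrt{21562}}{84}) = \frac{1}{3} - \frac{\sqrt{21562}}{84}$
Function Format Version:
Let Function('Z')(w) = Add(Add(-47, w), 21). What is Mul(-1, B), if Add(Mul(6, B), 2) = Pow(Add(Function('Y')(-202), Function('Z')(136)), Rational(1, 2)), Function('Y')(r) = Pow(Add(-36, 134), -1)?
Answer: Add(Rational(1, 3), Mul(Rational(-1, 84), Pow(21562, Rational(1, 2)))) ≈ -1.4148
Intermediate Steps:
Function('Z')(w) = Add(-26, w)
Function('Y')(r) = Rational(1, 98) (Function('Y')(r) = Pow(98, -1) = Rational(1, 98))
B = Add(Rational(-1, 3), Mul(Rational(1, 84), Pow(21562, Rational(1, 2)))) (B = Add(Rational(-1, 3), Mul(Rational(1, 6), Pow(Add(Rational(1, 98), Add(-26, 136)), Rational(1, 2)))) = Add(Rational(-1, 3), Mul(Rational(1, 6), Pow(Add(Rational(1, 98), 110), Rational(1, 2)))) = Add(Rational(-1, 3), Mul(Rational(1, 6), Pow(Rational(10781, 98), Rational(1, 2)))) = Add(Rational(-1, 3), Mul(Rational(1, 6), Mul(Rational(1, 14), Pow(21562, Rational(1, 2))))) = Add(Rational(-1, 3), Mul(Rational(1, 84), Pow(21562, Rational(1, 2)))) ≈ 1.4148)
Mul(-1, B) = Mul(-1, Add(Rational(-1, 3), Mul(Rational(1, 84), Pow(21562, Rational(1, 2))))) = Add(Rational(1, 3), Mul(Rational(-1, 84), Pow(21562, Rational(1, 2))))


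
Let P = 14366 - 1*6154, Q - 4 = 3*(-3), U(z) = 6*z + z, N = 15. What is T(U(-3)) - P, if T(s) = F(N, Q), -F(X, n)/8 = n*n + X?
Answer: -8532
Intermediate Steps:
U(z) = 7*z
Q = -5 (Q = 4 + 3*(-3) = 4 - 9 = -5)
F(X, n) = -8*X - 8*n² (F(X, n) = -8*(n*n + X) = -8*(n² + X) = -8*(X + n²) = -8*X - 8*n²)
T(s) = -320 (T(s) = -8*15 - 8*(-5)² = -120 - 8*25 = -120 - 200 = -320)
P = 8212 (P = 14366 - 6154 = 8212)
T(U(-3)) - P = -320 - 1*8212 = -320 - 8212 = -8532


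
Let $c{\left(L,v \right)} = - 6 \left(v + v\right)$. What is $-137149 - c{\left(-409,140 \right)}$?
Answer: $-135469$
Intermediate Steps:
$c{\left(L,v \right)} = - 12 v$ ($c{\left(L,v \right)} = - 6 \cdot 2 v = - 12 v$)
$-137149 - c{\left(-409,140 \right)} = -137149 - \left(-12\right) 140 = -137149 - -1680 = -137149 + 1680 = -135469$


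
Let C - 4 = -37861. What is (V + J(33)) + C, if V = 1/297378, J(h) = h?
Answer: -11248025471/297378 ≈ -37824.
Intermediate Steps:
C = -37857 (C = 4 - 37861 = -37857)
V = 1/297378 ≈ 3.3627e-6
(V + J(33)) + C = (1/297378 + 33) - 37857 = 9813475/297378 - 37857 = -11248025471/297378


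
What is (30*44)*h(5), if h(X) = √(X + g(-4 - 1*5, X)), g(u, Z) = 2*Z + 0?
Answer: 1320*√15 ≈ 5112.3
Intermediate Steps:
g(u, Z) = 2*Z
h(X) = √3*√X (h(X) = √(X + 2*X) = √(3*X) = √3*√X)
(30*44)*h(5) = (30*44)*(√3*√5) = 1320*√15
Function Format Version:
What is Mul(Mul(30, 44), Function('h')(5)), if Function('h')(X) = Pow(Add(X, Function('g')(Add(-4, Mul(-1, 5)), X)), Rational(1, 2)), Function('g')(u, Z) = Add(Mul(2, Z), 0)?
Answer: Mul(1320, Pow(15, Rational(1, 2))) ≈ 5112.3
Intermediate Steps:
Function('g')(u, Z) = Mul(2, Z)
Function('h')(X) = Mul(Pow(3, Rational(1, 2)), Pow(X, Rational(1, 2))) (Function('h')(X) = Pow(Add(X, Mul(2, X)), Rational(1, 2)) = Pow(Mul(3, X), Rational(1, 2)) = Mul(Pow(3, Rational(1, 2)), Pow(X, Rational(1, 2))))
Mul(Mul(30, 44), Function('h')(5)) = Mul(Mul(30, 44), Mul(Pow(3, Rational(1, 2)), Pow(5, Rational(1, 2)))) = Mul(1320, Pow(15, Rational(1, 2)))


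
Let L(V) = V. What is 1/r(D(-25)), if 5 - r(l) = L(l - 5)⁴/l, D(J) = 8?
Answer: -8/41 ≈ -0.19512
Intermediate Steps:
r(l) = 5 - (-5 + l)⁴/l (r(l) = 5 - (l - 5)⁴/l = 5 - (-5 + l)⁴/l)
1/r(D(-25)) = 1/(5 - 1*(-5 + 8)⁴/8) = 1/(5 - 1*⅛*3⁴) = 1/(5 - 1*⅛*81) = 1/(5 - 81/8) = 1/(-41/8) = -8/41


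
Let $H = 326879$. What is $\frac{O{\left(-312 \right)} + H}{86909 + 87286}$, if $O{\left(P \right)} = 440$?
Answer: $\frac{327319}{174195} \approx 1.879$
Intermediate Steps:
$\frac{O{\left(-312 \right)} + H}{86909 + 87286} = \frac{440 + 326879}{86909 + 87286} = \frac{327319}{174195}$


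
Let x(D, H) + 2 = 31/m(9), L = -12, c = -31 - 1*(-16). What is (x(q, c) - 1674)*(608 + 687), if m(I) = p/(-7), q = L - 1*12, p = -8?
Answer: -17082345/8 ≈ -2.1353e+6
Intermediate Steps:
c = -15 (c = -31 + 16 = -15)
q = -24 (q = -12 - 1*12 = -12 - 12 = -24)
m(I) = 8/7 (m(I) = -8/(-7) = -8*(-⅐) = 8/7)
x(D, H) = 201/8 (x(D, H) = -2 + 31/(8/7) = -2 + 31*(7/8) = -2 + 217/8 = 201/8)
(x(q, c) - 1674)*(608 + 687) = (201/8 - 1674)*(608 + 687) = -13191/8*1295 = -17082345/8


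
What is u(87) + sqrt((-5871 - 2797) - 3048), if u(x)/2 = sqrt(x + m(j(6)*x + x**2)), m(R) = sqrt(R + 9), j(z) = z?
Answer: 2*sqrt(177) + 2*I*sqrt(2929) ≈ 26.608 + 108.24*I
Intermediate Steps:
m(R) = sqrt(9 + R)
u(x) = 2*sqrt(x + sqrt(9 + x**2 + 6*x)) (u(x) = 2*sqrt(x + sqrt(9 + (6*x + x**2))) = 2*sqrt(x + sqrt(9 + (x**2 + 6*x))) = 2*sqrt(x + sqrt(9 + x**2 + 6*x)))
u(87) + sqrt((-5871 - 2797) - 3048) = 2*sqrt(87 + sqrt(9 + 87*(6 + 87))) + sqrt((-5871 - 2797) - 3048) = 2*sqrt(87 + sqrt(9 + 87*93)) + sqrt(-8668 - 3048) = 2*sqrt(87 + sqrt(9 + 8091)) + sqrt(-11716) = 2*sqrt(87 + sqrt(8100)) + 2*I*sqrt(2929) = 2*sqrt(87 + 90) + 2*I*sqrt(2929) = 2*sqrt(177) + 2*I*sqrt(2929)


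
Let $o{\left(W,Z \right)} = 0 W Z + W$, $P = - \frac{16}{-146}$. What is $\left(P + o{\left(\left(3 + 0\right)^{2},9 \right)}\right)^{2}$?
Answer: $\frac{442225}{5329} \approx 82.985$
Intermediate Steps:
$P = \frac{8}{73}$ ($P = \left(-16\right) \left(- \frac{1}{146}\right) = \frac{8}{73} \approx 0.10959$)
$o{\left(W,Z \right)} = W$ ($o{\left(W,Z \right)} = 0 Z + W = 0 + W = W$)
$\left(P + o{\left(\left(3 + 0\right)^{2},9 \right)}\right)^{2} = \left(\frac{8}{73} + \left(3 + 0\right)^{2}\right)^{2} = \left(\frac{8}{73} + 3^{2}\right)^{2} = \left(\frac{8}{73} + 9\right)^{2} = \left(\frac{665}{73}\right)^{2} = \frac{442225}{5329}$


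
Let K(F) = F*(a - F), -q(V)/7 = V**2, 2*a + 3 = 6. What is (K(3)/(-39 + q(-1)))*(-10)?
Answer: -45/46 ≈ -0.97826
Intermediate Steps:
a = 3/2 (a = -3/2 + (1/2)*6 = -3/2 + 3 = 3/2 ≈ 1.5000)
q(V) = -7*V**2
K(F) = F*(3/2 - F)
(K(3)/(-39 + q(-1)))*(-10) = (((1/2)*3*(3 - 2*3))/(-39 - 7*(-1)**2))*(-10) = (((1/2)*3*(3 - 6))/(-39 - 7*1))*(-10) = (((1/2)*3*(-3))/(-39 - 7))*(-10) = -9/2/(-46)*(-10) = -9/2*(-1/46)*(-10) = (9/92)*(-10) = -45/46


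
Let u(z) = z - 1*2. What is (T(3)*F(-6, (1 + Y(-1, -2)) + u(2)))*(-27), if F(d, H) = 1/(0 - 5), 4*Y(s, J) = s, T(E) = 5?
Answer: 27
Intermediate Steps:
Y(s, J) = s/4
u(z) = -2 + z (u(z) = z - 2 = -2 + z)
F(d, H) = -1/5 (F(d, H) = 1/(-5) = -1/5)
(T(3)*F(-6, (1 + Y(-1, -2)) + u(2)))*(-27) = (5*(-1/5))*(-27) = -1*(-27) = 27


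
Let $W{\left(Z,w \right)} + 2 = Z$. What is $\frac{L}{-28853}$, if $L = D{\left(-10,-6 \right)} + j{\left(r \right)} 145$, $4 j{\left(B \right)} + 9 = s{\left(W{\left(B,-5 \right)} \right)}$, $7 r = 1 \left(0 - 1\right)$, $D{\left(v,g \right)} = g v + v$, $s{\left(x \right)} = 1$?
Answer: $\frac{240}{28853} \approx 0.008318$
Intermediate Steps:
$W{\left(Z,w \right)} = -2 + Z$
$D{\left(v,g \right)} = v + g v$
$r = - \frac{1}{7}$ ($r = \frac{1 \left(0 - 1\right)}{7} = \frac{1 \left(-1\right)}{7} = \frac{1}{7} \left(-1\right) = - \frac{1}{7} \approx -0.14286$)
$j{\left(B \right)} = -2$ ($j{\left(B \right)} = - \frac{9}{4} + \frac{1}{4} \cdot 1 = - \frac{9}{4} + \frac{1}{4} = -2$)
$L = -240$ ($L = - 10 \left(1 - 6\right) - 290 = \left(-10\right) \left(-5\right) - 290 = 50 - 290 = -240$)
$\frac{L}{-28853} = - \frac{240}{-28853} = \left(-240\right) \left(- \frac{1}{28853}\right) = \frac{240}{28853}$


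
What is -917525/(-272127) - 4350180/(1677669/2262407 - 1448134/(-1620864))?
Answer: -310075596366207602451745/116539199943237597 ≈ -2.6607e+6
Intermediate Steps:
-917525/(-272127) - 4350180/(1677669/2262407 - 1448134/(-1620864)) = -917525*(-1/272127) - 4350180/(1677669*(1/2262407) - 1448134*(-1/1620864)) = 917525/272127 - 4350180/(239667/323201 + 724067/810432) = 917525/272127 - 4350180/428252984611/261932432832 = 917525/272127 - 4350180*261932432832/428252984611 = 917525/272127 - 1139453230657109760/428252984611 = -310075596366207602451745/116539199943237597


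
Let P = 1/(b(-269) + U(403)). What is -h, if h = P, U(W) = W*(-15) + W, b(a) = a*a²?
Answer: 1/19470751 ≈ 5.1359e-8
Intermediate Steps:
b(a) = a³
U(W) = -14*W (U(W) = -15*W + W = -14*W)
P = -1/19470751 (P = 1/((-269)³ - 14*403) = 1/(-19465109 - 5642) = 1/(-19470751) = -1/19470751 ≈ -5.1359e-8)
h = -1/19470751 ≈ -5.1359e-8
-h = -1*(-1/19470751) = 1/19470751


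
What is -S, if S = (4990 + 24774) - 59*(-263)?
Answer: -45281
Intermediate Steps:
S = 45281 (S = 29764 + 15517 = 45281)
-S = -1*45281 = -45281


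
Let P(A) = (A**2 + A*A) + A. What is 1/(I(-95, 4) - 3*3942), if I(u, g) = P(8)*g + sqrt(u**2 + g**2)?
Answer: -11282/127274483 - sqrt(9041)/127274483 ≈ -8.9390e-5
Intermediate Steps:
P(A) = A + 2*A**2 (P(A) = (A**2 + A**2) + A = 2*A**2 + A = A + 2*A**2)
I(u, g) = sqrt(g**2 + u**2) + 136*g (I(u, g) = (8*(1 + 2*8))*g + sqrt(u**2 + g**2) = (8*(1 + 16))*g + sqrt(g**2 + u**2) = (8*17)*g + sqrt(g**2 + u**2) = 136*g + sqrt(g**2 + u**2) = sqrt(g**2 + u**2) + 136*g)
1/(I(-95, 4) - 3*3942) = 1/((sqrt(4**2 + (-95)**2) + 136*4) - 3*3942) = 1/((sqrt(16 + 9025) + 544) - 11826) = 1/((sqrt(9041) + 544) - 11826) = 1/((544 + sqrt(9041)) - 11826) = 1/(-11282 + sqrt(9041))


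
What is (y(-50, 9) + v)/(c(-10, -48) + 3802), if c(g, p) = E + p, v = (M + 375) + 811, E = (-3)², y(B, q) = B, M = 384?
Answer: 1520/3763 ≈ 0.40393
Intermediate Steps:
E = 9
v = 1570 (v = (384 + 375) + 811 = 759 + 811 = 1570)
c(g, p) = 9 + p
(y(-50, 9) + v)/(c(-10, -48) + 3802) = (-50 + 1570)/((9 - 48) + 3802) = 1520/(-39 + 3802) = 1520/3763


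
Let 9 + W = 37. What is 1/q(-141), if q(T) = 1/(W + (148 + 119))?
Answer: 295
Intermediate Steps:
W = 28 (W = -9 + 37 = 28)
q(T) = 1/295 (q(T) = 1/(28 + (148 + 119)) = 1/(28 + 267) = 1/295)
1/q(-141) = 1/(1/295) = 295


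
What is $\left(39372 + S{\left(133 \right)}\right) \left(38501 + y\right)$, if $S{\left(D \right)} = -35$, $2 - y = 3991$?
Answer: $1357598544$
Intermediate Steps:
$y = -3989$ ($y = 2 - 3991 = -3989$)
$\left(39372 + S{\left(133 \right)}\right) \left(38501 + y\right) = \left(39372 - 35\right) \left(38501 - 3989\right) = 39337 \cdot 34512 = 1357598544$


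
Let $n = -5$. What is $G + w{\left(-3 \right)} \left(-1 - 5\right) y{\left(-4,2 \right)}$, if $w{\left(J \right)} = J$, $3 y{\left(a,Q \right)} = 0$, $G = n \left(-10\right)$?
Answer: $50$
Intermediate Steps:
$G = 50$ ($G = \left(-5\right) \left(-10\right) = 50$)
$y{\left(a,Q \right)} = 0$ ($y{\left(a,Q \right)} = \frac{1}{3} \cdot 0 = 0$)
$G + w{\left(-3 \right)} \left(-1 - 5\right) y{\left(-4,2 \right)} = 50 - 3 \left(-1 - 5\right) 0 = 50 - 3 \left(\left(-6\right) 0\right) = 50 - 0 = 50 + 0 = 50$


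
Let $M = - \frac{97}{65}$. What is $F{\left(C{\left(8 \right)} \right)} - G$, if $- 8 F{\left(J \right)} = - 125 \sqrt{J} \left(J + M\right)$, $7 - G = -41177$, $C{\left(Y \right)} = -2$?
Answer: $-41184 - \frac{5675 i \sqrt{2}}{104} \approx -41184.0 - 77.17 i$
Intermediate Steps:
$G = 41184$ ($G = 7 - -41177 = 7 + 41177 = 41184$)
$M = - \frac{97}{65}$ ($M = \left(-97\right) \frac{1}{65} = - \frac{97}{65} \approx -1.4923$)
$F{\left(J \right)} = \frac{125 \sqrt{J} \left(- \frac{97}{65} + J\right)}{8}$ ($F{\left(J \right)} = - \frac{- 125 \sqrt{J} \left(J - \frac{97}{65}\right)}{8} = - \frac{- 125 \sqrt{J} \left(- \frac{97}{65} + J\right)}{8} = - \frac{\left(-125\right) \sqrt{J} \left(- \frac{97}{65} + J\right)}{8} = \frac{125 \sqrt{J} \left(- \frac{97}{65} + J\right)}{8}$)
$F{\left(C{\left(8 \right)} \right)} - G = \frac{25 \sqrt{-2} \left(-97 + 65 \left(-2\right)\right)}{104} - 41184 = \frac{25 i \sqrt{2} \left(-97 - 130\right)}{104} - 41184 = \frac{25}{104} i \sqrt{2} \left(-227\right) - 41184 = - \frac{5675 i \sqrt{2}}{104} - 41184 = -41184 - \frac{5675 i \sqrt{2}}{104}$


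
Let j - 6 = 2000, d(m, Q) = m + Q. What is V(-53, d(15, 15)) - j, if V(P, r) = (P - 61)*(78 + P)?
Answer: -4856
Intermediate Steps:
d(m, Q) = Q + m
j = 2006 (j = 6 + 2000 = 2006)
V(P, r) = (-61 + P)*(78 + P)
V(-53, d(15, 15)) - j = (-4758 + (-53)**2 + 17*(-53)) - 1*2006 = (-4758 + 2809 - 901) - 2006 = -2850 - 2006 = -4856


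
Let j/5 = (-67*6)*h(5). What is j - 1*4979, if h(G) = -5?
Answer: 5071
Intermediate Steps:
j = 10050 (j = 5*(-67*6*(-5)) = 5*(-402*(-5)) = 5*2010 = 10050)
j - 1*4979 = 10050 - 1*4979 = 10050 - 4979 = 5071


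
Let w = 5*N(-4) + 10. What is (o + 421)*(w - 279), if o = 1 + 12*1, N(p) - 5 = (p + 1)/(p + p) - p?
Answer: -385609/4 ≈ -96402.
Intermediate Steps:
N(p) = 5 - p + (1 + p)/(2*p) (N(p) = 5 + ((p + 1)/(p + p) - p) = 5 + ((1 + p)/((2*p)) - p) = 5 + ((1 + p)*(1/(2*p)) - p) = 5 + ((1 + p)/(2*p) - p) = 5 + (-p + (1 + p)/(2*p)) = 5 - p + (1 + p)/(2*p))
o = 13 (o = 1 + 12 = 13)
w = 455/8 (w = 5*(11/2 + (½)/(-4) - 1*(-4)) + 10 = 5*(11/2 + (½)*(-¼) + 4) + 10 = 5*(11/2 - ⅛ + 4) + 10 = 5*(75/8) + 10 = 375/8 + 10 = 455/8 ≈ 56.875)
(o + 421)*(w - 279) = (13 + 421)*(455/8 - 279) = 434*(-1777/8) = -385609/4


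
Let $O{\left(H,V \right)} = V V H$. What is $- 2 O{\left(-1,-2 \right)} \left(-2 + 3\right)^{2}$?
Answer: $8$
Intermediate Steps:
$O{\left(H,V \right)} = H V^{2}$ ($O{\left(H,V \right)} = V^{2} H = H V^{2}$)
$- 2 O{\left(-1,-2 \right)} \left(-2 + 3\right)^{2} = - 2 \left(- \left(-2\right)^{2}\right) \left(-2 + 3\right)^{2} = - 2 \left(\left(-1\right) 4\right) 1^{2} = \left(-2\right) \left(-4\right) 1 = 8 \cdot 1 = 8$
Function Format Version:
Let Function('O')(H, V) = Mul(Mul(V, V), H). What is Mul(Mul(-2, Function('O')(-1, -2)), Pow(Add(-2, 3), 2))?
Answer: 8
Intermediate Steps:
Function('O')(H, V) = Mul(H, Pow(V, 2)) (Function('O')(H, V) = Mul(Pow(V, 2), H) = Mul(H, Pow(V, 2)))
Mul(Mul(-2, Function('O')(-1, -2)), Pow(Add(-2, 3), 2)) = Mul(Mul(-2, Mul(-1, Pow(-2, 2))), Pow(Add(-2, 3), 2)) = Mul(Mul(-2, Mul(-1, 4)), Pow(1, 2)) = Mul(Mul(-2, -4), 1) = Mul(8, 1) = 8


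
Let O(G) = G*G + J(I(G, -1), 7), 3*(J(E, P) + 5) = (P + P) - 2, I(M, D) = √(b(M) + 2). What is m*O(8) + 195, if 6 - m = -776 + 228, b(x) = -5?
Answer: 35097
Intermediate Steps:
I(M, D) = I*√3 (I(M, D) = √(-5 + 2) = √(-3) = I*√3)
m = 554 (m = 6 - (-776 + 228) = 6 - 1*(-548) = 6 + 548 = 554)
J(E, P) = -17/3 + 2*P/3 (J(E, P) = -5 + ((P + P) - 2)/3 = -5 + (2*P - 2)/3 = -5 + (-2 + 2*P)/3 = -5 + (-⅔ + 2*P/3) = -17/3 + 2*P/3)
O(G) = -1 + G² (O(G) = G*G + (-17/3 + (⅔)*7) = G² + (-17/3 + 14/3) = G² - 1 = -1 + G²)
m*O(8) + 195 = 554*(-1 + 8²) + 195 = 554*(-1 + 64) + 195 = 554*63 + 195 = 34902 + 195 = 35097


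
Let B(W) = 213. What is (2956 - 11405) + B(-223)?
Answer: -8236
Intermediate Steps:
(2956 - 11405) + B(-223) = (2956 - 11405) + 213 = -8449 + 213 = -8236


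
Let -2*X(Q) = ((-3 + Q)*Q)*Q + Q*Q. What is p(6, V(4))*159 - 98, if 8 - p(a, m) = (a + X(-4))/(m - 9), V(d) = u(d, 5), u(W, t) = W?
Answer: 14456/5 ≈ 2891.2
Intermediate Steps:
V(d) = d
X(Q) = -Q²/2 - Q²*(-3 + Q)/2 (X(Q) = -(((-3 + Q)*Q)*Q + Q*Q)/2 = -((Q*(-3 + Q))*Q + Q²)/2 = -(Q²*(-3 + Q) + Q²)/2 = -(Q² + Q²*(-3 + Q))/2 = -Q²/2 - Q²*(-3 + Q)/2)
p(a, m) = 8 - (48 + a)/(-9 + m) (p(a, m) = 8 - (a + (½)*(-4)²*(2 - 1*(-4)))/(m - 9) = 8 - (a + (½)*16*(2 + 4))/(-9 + m) = 8 - (a + (½)*16*6)/(-9 + m) = 8 - (a + 48)/(-9 + m) = 8 - (48 + a)/(-9 + m))
p(6, V(4))*159 - 98 = ((-120 - 1*6 + 8*4)/(-9 + 4))*159 - 98 = ((-120 - 6 + 32)/(-5))*159 - 98 = -⅕*(-94)*159 - 98 = (94/5)*159 - 98 = 14946/5 - 98 = 14456/5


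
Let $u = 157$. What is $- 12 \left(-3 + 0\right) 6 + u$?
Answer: $373$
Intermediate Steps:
$- 12 \left(-3 + 0\right) 6 + u = - 12 \left(-3 + 0\right) 6 + 157 = - 12 \left(\left(-3\right) 6\right) + 157 = \left(-12\right) \left(-18\right) + 157 = 216 + 157 = 373$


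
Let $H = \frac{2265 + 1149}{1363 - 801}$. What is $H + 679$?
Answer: $\frac{192506}{281} \approx 685.07$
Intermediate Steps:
$H = \frac{1707}{281}$ ($H = \frac{3414}{562} = 3414 \cdot \frac{1}{562} = \frac{1707}{281} \approx 6.0747$)
$H + 679 = \frac{1707}{281} + 679 = \frac{192506}{281}$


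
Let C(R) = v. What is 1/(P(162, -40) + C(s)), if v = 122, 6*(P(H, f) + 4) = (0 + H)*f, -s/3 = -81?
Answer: -1/962 ≈ -0.0010395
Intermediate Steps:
s = 243 (s = -3*(-81) = 243)
P(H, f) = -4 + H*f/6 (P(H, f) = -4 + ((0 + H)*f)/6 = -4 + (H*f)/6 = -4 + H*f/6)
C(R) = 122
1/(P(162, -40) + C(s)) = 1/((-4 + (1/6)*162*(-40)) + 122) = 1/((-4 - 1080) + 122) = 1/(-1084 + 122) = 1/(-962) = -1/962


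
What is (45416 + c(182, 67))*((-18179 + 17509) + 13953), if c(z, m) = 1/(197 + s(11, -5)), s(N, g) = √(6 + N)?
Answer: 23401692777327/38792 - 13283*√17/38792 ≈ 6.0326e+8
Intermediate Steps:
c(z, m) = 1/(197 + √17) (c(z, m) = 1/(197 + √(6 + 11)) = 1/(197 + √17))
(45416 + c(182, 67))*((-18179 + 17509) + 13953) = (45416 + (197/38792 - √17/38792))*((-18179 + 17509) + 13953) = (1761777669/38792 - √17/38792)*(-670 + 13953) = (1761777669/38792 - √17/38792)*13283 = 23401692777327/38792 - 13283*√17/38792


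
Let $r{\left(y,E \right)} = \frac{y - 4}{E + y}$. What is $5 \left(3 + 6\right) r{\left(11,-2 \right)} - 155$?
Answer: $-120$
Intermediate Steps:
$r{\left(y,E \right)} = \frac{-4 + y}{E + y}$
$5 \left(3 + 6\right) r{\left(11,-2 \right)} - 155 = 5 \left(3 + 6\right) \frac{-4 + 11}{-2 + 11} - 155 = 5 \cdot 9 \cdot \frac{1}{9} \cdot 7 - 155 = 45 \cdot \frac{1}{9} \cdot 7 - 155 = 45 \cdot \frac{7}{9} - 155 = 35 - 155 = -120$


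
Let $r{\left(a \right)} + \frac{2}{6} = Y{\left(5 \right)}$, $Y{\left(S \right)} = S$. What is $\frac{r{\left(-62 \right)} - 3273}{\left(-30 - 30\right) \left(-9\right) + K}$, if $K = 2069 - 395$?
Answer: $- \frac{9805}{6642} \approx -1.4762$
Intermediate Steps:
$r{\left(a \right)} = \frac{14}{3}$ ($r{\left(a \right)} = - \frac{1}{3} + 5 = \frac{14}{3}$)
$K = 1674$
$\frac{r{\left(-62 \right)} - 3273}{\left(-30 - 30\right) \left(-9\right) + K} = \frac{\frac{14}{3} - 3273}{\left(-30 - 30\right) \left(-9\right) + 1674} = - \frac{9805}{3 \left(\left(-60\right) \left(-9\right) + 1674\right)} = - \frac{9805}{3 \left(540 + 1674\right)} = - \frac{9805}{3 \cdot 2214} = \left(- \frac{9805}{3}\right) \frac{1}{2214} = - \frac{9805}{6642}$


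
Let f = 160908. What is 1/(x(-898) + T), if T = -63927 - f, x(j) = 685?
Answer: -1/224150 ≈ -4.4613e-6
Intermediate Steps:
T = -224835 (T = -63927 - 1*160908 = -63927 - 160908 = -224835)
1/(x(-898) + T) = 1/(685 - 224835) = 1/(-224150) = -1/224150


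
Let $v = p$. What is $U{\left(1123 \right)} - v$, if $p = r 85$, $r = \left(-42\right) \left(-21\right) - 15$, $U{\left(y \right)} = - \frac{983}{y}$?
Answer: $- \frac{82760468}{1123} \approx -73696.0$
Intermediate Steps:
$r = 867$ ($r = 882 - 15 = 867$)
$p = 73695$ ($p = 867 \cdot 85 = 73695$)
$v = 73695$
$U{\left(1123 \right)} - v = - \frac{983}{1123} - 73695 = - \frac{82760468}{1123}$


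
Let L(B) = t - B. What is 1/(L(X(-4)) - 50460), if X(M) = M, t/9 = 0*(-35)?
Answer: -1/50456 ≈ -1.9819e-5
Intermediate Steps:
t = 0 (t = 9*(0*(-35)) = 9*0 = 0)
L(B) = -B (L(B) = 0 - B = -B)
1/(L(X(-4)) - 50460) = 1/(-1*(-4) - 50460) = 1/(4 - 50460) = 1/(-50456) = -1/50456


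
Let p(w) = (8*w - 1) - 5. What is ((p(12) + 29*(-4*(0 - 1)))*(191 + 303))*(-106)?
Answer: -10786984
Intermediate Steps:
p(w) = -6 + 8*w (p(w) = (-1 + 8*w) - 5 = -6 + 8*w)
((p(12) + 29*(-4*(0 - 1)))*(191 + 303))*(-106) = (((-6 + 8*12) + 29*(-4*(0 - 1)))*(191 + 303))*(-106) = (((-6 + 96) + 29*(-4*(-1)))*494)*(-106) = ((90 + 29*4)*494)*(-106) = ((90 + 116)*494)*(-106) = (206*494)*(-106) = 101764*(-106) = -10786984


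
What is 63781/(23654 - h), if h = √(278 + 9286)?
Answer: 754337887/279751076 + 63781*√2391/279751076 ≈ 2.7076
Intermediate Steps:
h = 2*√2391 (h = √9564 = 2*√2391 ≈ 97.796)
63781/(23654 - h) = 63781/(23654 - 2*√2391)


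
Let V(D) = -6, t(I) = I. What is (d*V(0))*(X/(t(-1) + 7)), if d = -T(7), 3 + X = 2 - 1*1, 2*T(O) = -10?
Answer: 10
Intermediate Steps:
T(O) = -5 (T(O) = (½)*(-10) = -5)
X = -2 (X = -3 + (2 - 1*1) = -3 + (2 - 1) = -3 + 1 = -2)
d = 5 (d = -1*(-5) = 5)
(d*V(0))*(X/(t(-1) + 7)) = (5*(-6))*(-2/(-1 + 7)) = -30*(-2)/6 = -5*(-2) = -30*(-⅓) = 10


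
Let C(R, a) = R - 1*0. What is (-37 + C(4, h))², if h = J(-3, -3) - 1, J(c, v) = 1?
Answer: 1089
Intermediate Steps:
h = 0 (h = 1 - 1 = 0)
C(R, a) = R (C(R, a) = R + 0 = R)
(-37 + C(4, h))² = (-37 + 4)² = (-33)² = 1089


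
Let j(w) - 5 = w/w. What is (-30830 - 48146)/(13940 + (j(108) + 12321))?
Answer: -78976/26267 ≈ -3.0067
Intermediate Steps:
j(w) = 6 (j(w) = 5 + w/w = 5 + 1 = 6)
(-30830 - 48146)/(13940 + (j(108) + 12321)) = (-30830 - 48146)/(13940 + (6 + 12321)) = -78976/(13940 + 12327) = -78976/26267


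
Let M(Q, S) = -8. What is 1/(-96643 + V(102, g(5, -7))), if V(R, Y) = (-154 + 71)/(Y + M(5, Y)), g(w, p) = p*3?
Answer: -29/2802564 ≈ -1.0348e-5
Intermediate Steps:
g(w, p) = 3*p
V(R, Y) = -83/(-8 + Y) (V(R, Y) = (-154 + 71)/(Y - 8) = -83/(-8 + Y))
1/(-96643 + V(102, g(5, -7))) = 1/(-96643 - 83/(-8 + 3*(-7))) = 1/(-96643 - 83/(-8 - 21)) = 1/(-96643 - 83/(-29)) = 1/(-96643 - 83*(-1/29)) = 1/(-96643 + 83/29) = 1/(-2802564/29) = -29/2802564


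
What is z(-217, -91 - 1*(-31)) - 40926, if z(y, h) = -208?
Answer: -41134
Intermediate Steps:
z(-217, -91 - 1*(-31)) - 40926 = -208 - 40926 = -41134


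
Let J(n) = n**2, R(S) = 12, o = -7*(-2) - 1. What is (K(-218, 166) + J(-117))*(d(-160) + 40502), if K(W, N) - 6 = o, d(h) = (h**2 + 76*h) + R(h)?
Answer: 739601432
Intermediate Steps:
o = 13 (o = 14 - 1 = 13)
d(h) = 12 + h**2 + 76*h (d(h) = (h**2 + 76*h) + 12 = 12 + h**2 + 76*h)
K(W, N) = 19 (K(W, N) = 6 + 13 = 19)
(K(-218, 166) + J(-117))*(d(-160) + 40502) = (19 + (-117)**2)*((12 + (-160)**2 + 76*(-160)) + 40502) = (19 + 13689)*((12 + 25600 - 12160) + 40502) = 13708*(13452 + 40502) = 13708*53954 = 739601432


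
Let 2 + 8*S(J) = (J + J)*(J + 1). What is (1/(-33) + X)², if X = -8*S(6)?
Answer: 7327849/1089 ≈ 6729.0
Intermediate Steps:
S(J) = -¼ + J*(1 + J)/4 (S(J) = -¼ + ((J + J)*(J + 1))/8 = -¼ + ((2*J)*(1 + J))/8 = -¼ + (2*J*(1 + J))/8 = -¼ + J*(1 + J)/4)
X = -82 (X = -8*(-¼ + (¼)*6 + (¼)*6²) = -8*(-¼ + 3/2 + (¼)*36) = -8*(-¼ + 3/2 + 9) = -8*41/4 = -82)
(1/(-33) + X)² = (1/(-33) - 82)² = (-1/33 - 82)² = (-2707/33)² = 7327849/1089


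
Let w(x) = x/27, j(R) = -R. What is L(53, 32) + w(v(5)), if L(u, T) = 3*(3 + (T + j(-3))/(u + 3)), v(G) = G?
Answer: 2389/216 ≈ 11.060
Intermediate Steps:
L(u, T) = 9 + 3*(3 + T)/(3 + u) (L(u, T) = 3*(3 + (T - 1*(-3))/(u + 3)) = 3*(3 + (T + 3)/(3 + u)) = 3*(3 + (3 + T)/(3 + u)) = 9 + 3*(3 + T)/(3 + u))
w(x) = x/27 (w(x) = x*(1/27) = x/27)
L(53, 32) + w(v(5)) = 3*(12 + 32 + 3*53)/(3 + 53) + (1/27)*5 = 3*(12 + 32 + 159)/56 + 5/27 = 3*(1/56)*203 + 5/27 = 87/8 + 5/27 = 2389/216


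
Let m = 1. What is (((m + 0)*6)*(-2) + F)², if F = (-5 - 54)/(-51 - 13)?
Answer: 502681/4096 ≈ 122.72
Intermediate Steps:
F = 59/64 (F = -59/(-64) = -59*(-1/64) = 59/64 ≈ 0.92188)
(((m + 0)*6)*(-2) + F)² = (((1 + 0)*6)*(-2) + 59/64)² = ((1*6)*(-2) + 59/64)² = (6*(-2) + 59/64)² = (-12 + 59/64)² = (-709/64)² = 502681/4096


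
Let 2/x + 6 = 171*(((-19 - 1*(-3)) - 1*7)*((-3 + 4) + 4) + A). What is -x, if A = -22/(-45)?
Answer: 10/97937 ≈ 0.00010211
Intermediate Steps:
A = 22/45 (A = -22*(-1/45) = 22/45 ≈ 0.48889)
x = -10/97937 (x = 2/(-6 + 171*(((-19 - 1*(-3)) - 1*7)*((-3 + 4) + 4) + 22/45)) = 2/(-6 + 171*(((-19 + 3) - 7)*(1 + 4) + 22/45)) = 2/(-6 + 171*((-16 - 7)*5 + 22/45)) = 2/(-6 + 171*(-23*5 + 22/45)) = 2/(-6 + 171*(-115 + 22/45)) = 2/(-6 + 171*(-5153/45)) = 2/(-6 - 97907/5) = 2/(-97937/5) = 2*(-5/97937) = -10/97937 ≈ -0.00010211)
-x = -1*(-10/97937) = 10/97937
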